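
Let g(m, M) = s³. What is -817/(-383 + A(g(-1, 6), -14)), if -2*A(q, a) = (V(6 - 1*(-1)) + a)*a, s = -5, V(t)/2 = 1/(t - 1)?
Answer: 2451/1436 ≈ 1.7068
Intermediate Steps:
V(t) = 2/(-1 + t) (V(t) = 2/(t - 1) = 2/(-1 + t))
g(m, M) = -125 (g(m, M) = (-5)³ = -125)
A(q, a) = -a*(⅓ + a)/2 (A(q, a) = -(2/(-1 + (6 - 1*(-1))) + a)*a/2 = -(2/(-1 + (6 + 1)) + a)*a/2 = -(2/(-1 + 7) + a)*a/2 = -(2/6 + a)*a/2 = -(2*(⅙) + a)*a/2 = -(⅓ + a)*a/2 = -a*(⅓ + a)/2)
-817/(-383 + A(g(-1, 6), -14)) = -817/(-383 - ⅙*(-14)*(1 + 3*(-14))) = -817/(-383 - ⅙*(-14)*(1 - 42)) = -817/(-383 - ⅙*(-14)*(-41)) = -817/(-383 - 287/3) = -817/(-1436/3) = -817*(-3/1436) = 2451/1436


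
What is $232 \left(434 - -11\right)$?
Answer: $103240$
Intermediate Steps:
$232 \left(434 - -11\right) = 232 \left(434 + 11\right) = 232 \cdot 445 = 103240$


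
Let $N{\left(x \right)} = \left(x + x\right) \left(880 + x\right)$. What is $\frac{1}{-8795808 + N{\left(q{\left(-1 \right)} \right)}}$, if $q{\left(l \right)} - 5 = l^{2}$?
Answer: $- \frac{1}{8785176} \approx -1.1383 \cdot 10^{-7}$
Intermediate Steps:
$q{\left(l \right)} = 5 + l^{2}$
$N{\left(x \right)} = 2 x \left(880 + x\right)$
$\frac{1}{-8795808 + N{\left(q{\left(-1 \right)} \right)}} = \frac{1}{-8795808 + 2 \left(5 + \left(-1\right)^{2}\right) \left(880 + \left(5 + \left(-1\right)^{2}\right)\right)} = \frac{1}{-8795808 + 2 \left(5 + 1\right) \left(880 + \left(5 + 1\right)\right)} = \frac{1}{-8795808 + 2 \cdot 6 \left(880 + 6\right)} = \frac{1}{-8795808 + 2 \cdot 6 \cdot 886} = \frac{1}{-8795808 + 10632} = \frac{1}{-8785176} = - \frac{1}{8785176}$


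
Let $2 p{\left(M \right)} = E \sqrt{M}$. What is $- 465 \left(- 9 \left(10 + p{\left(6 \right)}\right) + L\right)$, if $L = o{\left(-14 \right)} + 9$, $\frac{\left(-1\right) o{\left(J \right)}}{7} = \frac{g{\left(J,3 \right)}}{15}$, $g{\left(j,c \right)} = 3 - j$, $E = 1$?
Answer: $41354 + \frac{4185 \sqrt{6}}{2} \approx 46480.0$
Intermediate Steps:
$o{\left(J \right)} = - \frac{7}{5} + \frac{7 J}{15}$ ($o{\left(J \right)} = - 7 \frac{3 - J}{15} = - 7 \left(3 - J\right) \frac{1}{15} = - 7 \left(\frac{1}{5} - \frac{J}{15}\right) = - \frac{7}{5} + \frac{7 J}{15}$)
$p{\left(M \right)} = \frac{\sqrt{M}}{2}$ ($p{\left(M \right)} = \frac{1 \sqrt{M}}{2} = \frac{\sqrt{M}}{2}$)
$L = \frac{16}{15}$ ($L = \left(- \frac{7}{5} + \frac{7}{15} \left(-14\right)\right) + 9 = \left(- \frac{7}{5} - \frac{98}{15}\right) + 9 = - \frac{119}{15} + 9 = \frac{16}{15} \approx 1.0667$)
$- 465 \left(- 9 \left(10 + p{\left(6 \right)}\right) + L\right) = - 465 \left(- 9 \left(10 + \frac{\sqrt{6}}{2}\right) + \frac{16}{15}\right) = - 465 \left(\left(-90 - \frac{9 \sqrt{6}}{2}\right) + \frac{16}{15}\right) = - 465 \left(- \frac{1334}{15} - \frac{9 \sqrt{6}}{2}\right) = 41354 + \frac{4185 \sqrt{6}}{2}$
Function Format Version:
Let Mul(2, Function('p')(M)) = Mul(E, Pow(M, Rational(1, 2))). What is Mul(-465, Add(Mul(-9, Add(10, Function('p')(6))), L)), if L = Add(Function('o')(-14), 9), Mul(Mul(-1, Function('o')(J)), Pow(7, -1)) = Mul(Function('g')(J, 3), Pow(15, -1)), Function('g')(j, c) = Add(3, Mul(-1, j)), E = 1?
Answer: Add(41354, Mul(Rational(4185, 2), Pow(6, Rational(1, 2)))) ≈ 46480.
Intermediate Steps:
Function('o')(J) = Add(Rational(-7, 5), Mul(Rational(7, 15), J)) (Function('o')(J) = Mul(-7, Mul(Add(3, Mul(-1, J)), Pow(15, -1))) = Mul(-7, Mul(Add(3, Mul(-1, J)), Rational(1, 15))) = Mul(-7, Add(Rational(1, 5), Mul(Rational(-1, 15), J))) = Add(Rational(-7, 5), Mul(Rational(7, 15), J)))
Function('p')(M) = Mul(Rational(1, 2), Pow(M, Rational(1, 2))) (Function('p')(M) = Mul(Rational(1, 2), Mul(1, Pow(M, Rational(1, 2)))) = Mul(Rational(1, 2), Pow(M, Rational(1, 2))))
L = Rational(16, 15) (L = Add(Add(Rational(-7, 5), Mul(Rational(7, 15), -14)), 9) = Add(Add(Rational(-7, 5), Rational(-98, 15)), 9) = Add(Rational(-119, 15), 9) = Rational(16, 15) ≈ 1.0667)
Mul(-465, Add(Mul(-9, Add(10, Function('p')(6))), L)) = Mul(-465, Add(Mul(-9, Add(10, Mul(Rational(1, 2), Pow(6, Rational(1, 2))))), Rational(16, 15))) = Mul(-465, Add(Add(-90, Mul(Rational(-9, 2), Pow(6, Rational(1, 2)))), Rational(16, 15))) = Mul(-465, Add(Rational(-1334, 15), Mul(Rational(-9, 2), Pow(6, Rational(1, 2))))) = Add(41354, Mul(Rational(4185, 2), Pow(6, Rational(1, 2))))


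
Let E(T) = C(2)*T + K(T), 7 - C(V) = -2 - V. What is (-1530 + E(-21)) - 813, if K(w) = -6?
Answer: -2580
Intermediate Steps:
C(V) = 9 + V (C(V) = 7 - (-2 - V) = 7 + (2 + V) = 9 + V)
E(T) = -6 + 11*T (E(T) = (9 + 2)*T - 6 = 11*T - 6 = -6 + 11*T)
(-1530 + E(-21)) - 813 = (-1530 + (-6 + 11*(-21))) - 813 = (-1530 + (-6 - 231)) - 813 = (-1530 - 237) - 813 = -1767 - 813 = -2580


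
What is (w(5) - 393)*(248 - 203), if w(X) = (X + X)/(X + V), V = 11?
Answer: -141255/8 ≈ -17657.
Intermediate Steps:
w(X) = 2*X/(11 + X) (w(X) = (X + X)/(X + 11) = (2*X)/(11 + X) = 2*X/(11 + X))
(w(5) - 393)*(248 - 203) = (2*5/(11 + 5) - 393)*(248 - 203) = (2*5/16 - 393)*45 = (2*5*(1/16) - 393)*45 = (5/8 - 393)*45 = -3139/8*45 = -141255/8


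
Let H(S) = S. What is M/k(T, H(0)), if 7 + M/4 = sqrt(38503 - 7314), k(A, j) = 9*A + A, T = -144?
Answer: 7/360 - sqrt(31189)/360 ≈ -0.47112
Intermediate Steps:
k(A, j) = 10*A
M = -28 + 4*sqrt(31189) (M = -28 + 4*sqrt(38503 - 7314) = -28 + 4*sqrt(31189) ≈ 678.42)
M/k(T, H(0)) = (-28 + 4*sqrt(31189))/((10*(-144))) = (-28 + 4*sqrt(31189))/(-1440) = (-28 + 4*sqrt(31189))*(-1/1440) = 7/360 - sqrt(31189)/360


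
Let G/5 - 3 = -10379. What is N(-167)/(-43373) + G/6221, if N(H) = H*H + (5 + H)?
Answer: -2422680907/269823433 ≈ -8.9788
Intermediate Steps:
G = -51880 (G = 15 + 5*(-10379) = 15 - 51895 = -51880)
N(H) = 5 + H + H² (N(H) = H² + (5 + H) = 5 + H + H²)
N(-167)/(-43373) + G/6221 = (5 - 167 + (-167)²)/(-43373) - 51880/6221 = (5 - 167 + 27889)*(-1/43373) - 51880*1/6221 = 27727*(-1/43373) - 51880/6221 = -27727/43373 - 51880/6221 = -2422680907/269823433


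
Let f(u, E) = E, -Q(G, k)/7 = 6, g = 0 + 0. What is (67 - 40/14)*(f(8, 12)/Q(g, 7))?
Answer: -898/49 ≈ -18.327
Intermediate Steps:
g = 0
Q(G, k) = -42 (Q(G, k) = -7*6 = -42)
(67 - 40/14)*(f(8, 12)/Q(g, 7)) = (67 - 40/14)*(12/(-42)) = (67 - 40*1/14)*(12*(-1/42)) = (67 - 20/7)*(-2/7) = (449/7)*(-2/7) = -898/49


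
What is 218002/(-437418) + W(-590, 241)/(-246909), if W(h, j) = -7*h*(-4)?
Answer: -7766751743/18000406827 ≈ -0.43148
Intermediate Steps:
W(h, j) = 28*h
218002/(-437418) + W(-590, 241)/(-246909) = 218002/(-437418) + (28*(-590))/(-246909) = 218002*(-1/437418) - 16520*(-1/246909) = -109001/218709 + 16520/246909 = -7766751743/18000406827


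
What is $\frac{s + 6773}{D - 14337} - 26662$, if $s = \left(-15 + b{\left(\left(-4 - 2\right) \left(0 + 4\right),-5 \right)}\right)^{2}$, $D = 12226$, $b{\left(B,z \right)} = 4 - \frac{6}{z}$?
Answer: $- \frac{1407258776}{52775} \approx -26665.0$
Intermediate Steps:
$b{\left(B,z \right)} = 4 - \frac{6}{z}$
$s = \frac{2401}{25}$ ($s = \left(-15 + \left(4 - \frac{6}{-5}\right)\right)^{2} = \left(-15 + \left(4 - - \frac{6}{5}\right)\right)^{2} = \left(-15 + \left(4 + \frac{6}{5}\right)\right)^{2} = \left(-15 + \frac{26}{5}\right)^{2} = \left(- \frac{49}{5}\right)^{2} = \frac{2401}{25} \approx 96.04$)
$\frac{s + 6773}{D - 14337} - 26662 = \frac{\frac{2401}{25} + 6773}{12226 - 14337} - 26662 = \frac{171726}{25 \left(-2111\right)} - 26662 = \frac{171726}{25} \left(- \frac{1}{2111}\right) - 26662 = - \frac{171726}{52775} - 26662 = - \frac{1407258776}{52775}$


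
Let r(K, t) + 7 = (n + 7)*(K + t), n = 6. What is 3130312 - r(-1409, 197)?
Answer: 3146075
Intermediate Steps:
r(K, t) = -7 + 13*K + 13*t (r(K, t) = -7 + (6 + 7)*(K + t) = -7 + 13*(K + t) = -7 + (13*K + 13*t) = -7 + 13*K + 13*t)
3130312 - r(-1409, 197) = 3130312 - (-7 + 13*(-1409) + 13*197) = 3130312 - (-7 - 18317 + 2561) = 3130312 - 1*(-15763) = 3130312 + 15763 = 3146075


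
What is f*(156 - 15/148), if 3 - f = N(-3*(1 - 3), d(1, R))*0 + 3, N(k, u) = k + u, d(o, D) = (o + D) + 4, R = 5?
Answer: 0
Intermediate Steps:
d(o, D) = 4 + D + o (d(o, D) = (D + o) + 4 = 4 + D + o)
f = 0 (f = 3 - ((-3*(1 - 3) + (4 + 5 + 1))*0 + 3) = 3 - ((-3*(-2) + 10)*0 + 3) = 3 - ((6 + 10)*0 + 3) = 3 - (16*0 + 3) = 3 - (0 + 3) = 3 - 1*3 = 3 - 3 = 0)
f*(156 - 15/148) = 0*(156 - 15/148) = 0*(23073/148) = 0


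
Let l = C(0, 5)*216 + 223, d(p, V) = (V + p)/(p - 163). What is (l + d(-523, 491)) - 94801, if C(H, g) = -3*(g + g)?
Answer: -34662878/343 ≈ -1.0106e+5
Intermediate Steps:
d(p, V) = (V + p)/(-163 + p)
C(H, g) = -6*g
l = -6257 (l = -6*5*216 + 223 = -30*216 + 223 = -6480 + 223 = -6257)
(l + d(-523, 491)) - 94801 = (-6257 + (491 - 523)/(-163 - 523)) - 94801 = (-6257 - 32/(-686)) - 94801 = (-6257 - 1/686*(-32)) - 94801 = (-6257 + 16/343) - 94801 = -2146135/343 - 94801 = -34662878/343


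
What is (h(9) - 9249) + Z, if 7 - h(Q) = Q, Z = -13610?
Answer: -22861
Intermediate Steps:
h(Q) = 7 - Q
(h(9) - 9249) + Z = ((7 - 1*9) - 9249) - 13610 = ((7 - 9) - 9249) - 13610 = (-2 - 9249) - 13610 = -9251 - 13610 = -22861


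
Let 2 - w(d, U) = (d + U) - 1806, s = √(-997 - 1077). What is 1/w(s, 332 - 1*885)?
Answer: 2361/5576395 + I*√2074/5576395 ≈ 0.00042339 + 8.1668e-6*I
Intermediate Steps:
s = I*√2074 (s = √(-2074) = I*√2074 ≈ 45.541*I)
w(d, U) = 1808 - U - d (w(d, U) = 2 - ((d + U) - 1806) = 2 - ((U + d) - 1806) = 2 - (-1806 + U + d) = 2 + (1806 - U - d) = 1808 - U - d)
1/w(s, 332 - 1*885) = 1/(1808 - (332 - 1*885) - I*√2074) = 1/(1808 - (332 - 885) - I*√2074) = 1/(1808 - 1*(-553) - I*√2074) = 1/(1808 + 553 - I*√2074) = 1/(2361 - I*√2074)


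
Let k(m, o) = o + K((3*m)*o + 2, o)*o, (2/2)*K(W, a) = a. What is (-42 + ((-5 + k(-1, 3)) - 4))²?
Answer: 1521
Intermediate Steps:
K(W, a) = a
k(m, o) = o + o² (k(m, o) = o + o*o = o + o²)
(-42 + ((-5 + k(-1, 3)) - 4))² = (-42 + ((-5 + 3*(1 + 3)) - 4))² = (-42 + ((-5 + 3*4) - 4))² = (-42 + ((-5 + 12) - 4))² = (-42 + (7 - 4))² = (-42 + 3)² = (-39)² = 1521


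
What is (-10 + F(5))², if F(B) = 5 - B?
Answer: 100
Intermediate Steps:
(-10 + F(5))² = (-10 + (5 - 1*5))² = (-10 + (5 - 5))² = (-10 + 0)² = (-10)² = 100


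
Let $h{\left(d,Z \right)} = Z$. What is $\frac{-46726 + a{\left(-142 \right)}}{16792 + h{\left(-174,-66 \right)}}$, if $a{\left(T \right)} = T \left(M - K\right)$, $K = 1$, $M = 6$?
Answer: $- \frac{23718}{8363} \approx -2.8361$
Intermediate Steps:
$a{\left(T \right)} = 5 T$ ($a{\left(T \right)} = T \left(6 - 1\right) = T 5 = 5 T$)
$\frac{-46726 + a{\left(-142 \right)}}{16792 + h{\left(-174,-66 \right)}} = \frac{-46726 + 5 \left(-142\right)}{16792 - 66} = \frac{-46726 - 710}{16726} = \left(-47436\right) \frac{1}{16726} = - \frac{23718}{8363}$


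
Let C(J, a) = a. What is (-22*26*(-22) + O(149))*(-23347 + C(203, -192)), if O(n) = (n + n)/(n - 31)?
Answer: -17480179095/59 ≈ -2.9627e+8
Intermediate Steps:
O(n) = 2*n/(-31 + n) (O(n) = (2*n)/(-31 + n) = 2*n/(-31 + n))
(-22*26*(-22) + O(149))*(-23347 + C(203, -192)) = (-22*26*(-22) + 2*149/(-31 + 149))*(-23347 - 192) = (-572*(-22) + 2*149/118)*(-23539) = (12584 + 2*149*(1/118))*(-23539) = (12584 + 149/59)*(-23539) = (742605/59)*(-23539) = -17480179095/59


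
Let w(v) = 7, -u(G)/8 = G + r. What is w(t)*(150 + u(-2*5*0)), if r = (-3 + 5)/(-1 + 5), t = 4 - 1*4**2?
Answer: 1022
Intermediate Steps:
t = -12 (t = 4 - 1*16 = 4 - 16 = -12)
r = 1/2 (r = 2/4 = 2*(1/4) = 1/2 ≈ 0.50000)
u(G) = -4 - 8*G (u(G) = -8*(G + 1/2) = -8*(1/2 + G) = -4 - 8*G)
w(t)*(150 + u(-2*5*0)) = 7*(150 + (-4 - 8*(-2*5)*0)) = 7*(150 + (-4 - (-80)*0)) = 7*(150 + (-4 - 8*0)) = 7*(150 + (-4 + 0)) = 7*(150 - 4) = 7*146 = 1022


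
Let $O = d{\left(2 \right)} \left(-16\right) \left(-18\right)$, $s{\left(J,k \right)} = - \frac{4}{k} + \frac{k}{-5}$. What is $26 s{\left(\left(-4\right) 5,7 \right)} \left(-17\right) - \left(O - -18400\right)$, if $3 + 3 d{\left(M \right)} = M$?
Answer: $- \frac{610142}{35} \approx -17433.0$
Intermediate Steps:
$d{\left(M \right)} = -1 + \frac{M}{3}$
$s{\left(J,k \right)} = - \frac{4}{k} - \frac{k}{5}$ ($s{\left(J,k \right)} = - \frac{4}{k} + k \left(- \frac{1}{5}\right) = - \frac{4}{k} - \frac{k}{5}$)
$O = -96$ ($O = \left(-1 + \frac{1}{3} \cdot 2\right) \left(-16\right) \left(-18\right) = \left(-1 + \frac{2}{3}\right) \left(-16\right) \left(-18\right) = \left(- \frac{1}{3}\right) \left(-16\right) \left(-18\right) = \frac{16}{3} \left(-18\right) = -96$)
$26 s{\left(\left(-4\right) 5,7 \right)} \left(-17\right) - \left(O - -18400\right) = 26 \left(- \frac{4}{7} - \frac{7}{5}\right) \left(-17\right) - \left(-96 - -18400\right) = 26 \left(\left(-4\right) \frac{1}{7} - \frac{7}{5}\right) \left(-17\right) - \left(-96 + 18400\right) = 26 \left(- \frac{4}{7} - \frac{7}{5}\right) \left(-17\right) - 18304 = 26 \left(- \frac{69}{35}\right) \left(-17\right) - 18304 = \left(- \frac{1794}{35}\right) \left(-17\right) - 18304 = \frac{30498}{35} - 18304 = - \frac{610142}{35}$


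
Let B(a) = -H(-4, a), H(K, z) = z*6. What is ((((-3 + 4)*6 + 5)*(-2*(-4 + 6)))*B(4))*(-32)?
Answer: -33792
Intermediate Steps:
H(K, z) = 6*z
B(a) = -6*a
((((-3 + 4)*6 + 5)*(-2*(-4 + 6)))*B(4))*(-32) = ((((-3 + 4)*6 + 5)*(-2*(-4 + 6)))*(-6*4))*(-32) = (((1*6 + 5)*(-2*2))*(-24))*(-32) = (((6 + 5)*(-4))*(-24))*(-32) = ((11*(-4))*(-24))*(-32) = -44*(-24)*(-32) = 1056*(-32) = -33792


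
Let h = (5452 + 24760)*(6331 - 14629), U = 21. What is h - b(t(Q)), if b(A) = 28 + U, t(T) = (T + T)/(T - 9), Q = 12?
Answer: -250699225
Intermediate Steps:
t(T) = 2*T/(-9 + T) (t(T) = (2*T)/(-9 + T) = 2*T/(-9 + T))
b(A) = 49 (b(A) = 28 + 21 = 49)
h = -250699176 (h = 30212*(-8298) = -250699176)
h - b(t(Q)) = -250699176 - 1*49 = -250699176 - 49 = -250699225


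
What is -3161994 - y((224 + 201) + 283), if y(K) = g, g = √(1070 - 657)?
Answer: -3161994 - √413 ≈ -3.1620e+6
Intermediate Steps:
g = √413 ≈ 20.322
y(K) = √413
-3161994 - y((224 + 201) + 283) = -3161994 - √413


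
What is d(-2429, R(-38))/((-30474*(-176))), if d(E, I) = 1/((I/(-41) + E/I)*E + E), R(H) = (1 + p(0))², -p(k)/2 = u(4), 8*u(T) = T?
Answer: 0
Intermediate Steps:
u(T) = T/8
p(k) = -1 (p(k) = -4/4 = -2*½ = -1)
R(H) = 0 (R(H) = (1 - 1)² = 0² = 0)
d(E, I) = 1/(E + E*(-I/41 + E/I)) (d(E, I) = 1/((I*(-1/41) + E/I)*E + E) = 1/((-I/41 + E/I)*E + E) = 1/(E*(-I/41 + E/I) + E) = 1/(E + E*(-I/41 + E/I)))
d(-2429, R(-38))/((-30474*(-176))) = (41*0/(-2429*(-1*0² + 41*(-2429) + 41*0)))/((-30474*(-176))) = (41*0*(-1/2429)/(-1*0 - 99589 + 0))/5363424 = (41*0*(-1/2429)/(0 - 99589 + 0))*(1/5363424) = (41*0*(-1/2429)/(-99589))*(1/5363424) = (41*0*(-1/2429)*(-1/99589))*(1/5363424) = 0*(1/5363424) = 0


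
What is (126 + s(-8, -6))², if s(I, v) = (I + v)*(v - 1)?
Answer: 50176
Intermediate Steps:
s(I, v) = (-1 + v)*(I + v) (s(I, v) = (I + v)*(-1 + v) = (-1 + v)*(I + v))
(126 + s(-8, -6))² = (126 + ((-6)² - 1*(-8) - 1*(-6) - 8*(-6)))² = (126 + (36 + 8 + 6 + 48))² = (126 + 98)² = 224² = 50176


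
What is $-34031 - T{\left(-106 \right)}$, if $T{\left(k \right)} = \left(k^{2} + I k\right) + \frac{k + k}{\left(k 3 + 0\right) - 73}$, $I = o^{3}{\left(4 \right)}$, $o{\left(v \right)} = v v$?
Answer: $\frac{152063207}{391} \approx 3.8891 \cdot 10^{5}$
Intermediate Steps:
$o{\left(v \right)} = v^{2}$
$I = 4096$ ($I = \left(4^{2}\right)^{3} = 16^{3} = 4096$)
$T{\left(k \right)} = k^{2} + 4096 k + \frac{2 k}{-73 + 3 k}$ ($T{\left(k \right)} = \left(k^{2} + 4096 k\right) + \frac{k + k}{\left(k 3 + 0\right) - 73} = \left(k^{2} + 4096 k\right) + \frac{2 k}{\left(3 k + 0\right) - 73} = \left(k^{2} + 4096 k\right) + \frac{2 k}{3 k - 73} = \left(k^{2} + 4096 k\right) + \frac{2 k}{-73 + 3 k} = k^{2} + 4096 k + \frac{2 k}{-73 + 3 k}$)
$-34031 - T{\left(-106 \right)} = -34031 - - \frac{106 \left(-299006 + 3 \left(-106\right)^{2} + 12215 \left(-106\right)\right)}{-73 + 3 \left(-106\right)} = -34031 - - \frac{106 \left(-299006 + 3 \cdot 11236 - 1294790\right)}{-73 - 318} = -34031 - - \frac{106 \left(-299006 + 33708 - 1294790\right)}{-391} = -34031 - \left(-106\right) \left(- \frac{1}{391}\right) \left(-1560088\right) = -34031 - - \frac{165369328}{391} = -34031 + \frac{165369328}{391} = \frac{152063207}{391}$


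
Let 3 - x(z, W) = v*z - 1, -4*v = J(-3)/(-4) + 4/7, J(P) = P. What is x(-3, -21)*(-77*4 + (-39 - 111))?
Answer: -77173/56 ≈ -1378.1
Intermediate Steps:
v = -37/112 (v = -(-3/(-4) + 4/7)/4 = -(-3*(-1/4) + 4*(1/7))/4 = -(3/4 + 4/7)/4 = -1/4*37/28 = -37/112 ≈ -0.33036)
x(z, W) = 4 + 37*z/112 (x(z, W) = 3 - (-37*z/112 - 1) = 3 - (-1 - 37*z/112) = 3 + (1 + 37*z/112) = 4 + 37*z/112)
x(-3, -21)*(-77*4 + (-39 - 111)) = (4 + (37/112)*(-3))*(-77*4 + (-39 - 111)) = (4 - 111/112)*(-308 - 150) = (337/112)*(-458) = -77173/56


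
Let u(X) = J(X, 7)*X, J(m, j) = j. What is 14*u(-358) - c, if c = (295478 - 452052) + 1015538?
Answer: -894048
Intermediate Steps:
c = 858964 (c = -156574 + 1015538 = 858964)
u(X) = 7*X
14*u(-358) - c = 14*(7*(-358)) - 1*858964 = 14*(-2506) - 858964 = -35084 - 858964 = -894048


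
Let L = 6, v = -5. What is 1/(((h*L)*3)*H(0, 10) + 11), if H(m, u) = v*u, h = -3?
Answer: 1/2711 ≈ 0.00036887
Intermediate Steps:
H(m, u) = -5*u
1/(((h*L)*3)*H(0, 10) + 11) = 1/((-3*6*3)*(-5*10) + 11) = 1/(-18*3*(-50) + 11) = 1/(-54*(-50) + 11) = 1/(2700 + 11) = 1/2711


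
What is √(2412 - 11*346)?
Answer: I*√1394 ≈ 37.336*I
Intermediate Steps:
√(2412 - 11*346) = √(2412 - 3806) = √(-1394) = I*√1394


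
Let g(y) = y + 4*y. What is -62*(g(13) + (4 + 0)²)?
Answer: -5022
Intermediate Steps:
g(y) = 5*y
-62*(g(13) + (4 + 0)²) = -62*(5*13 + (4 + 0)²) = -62*(65 + 4²) = -62*(65 + 16) = -62*81 = -5022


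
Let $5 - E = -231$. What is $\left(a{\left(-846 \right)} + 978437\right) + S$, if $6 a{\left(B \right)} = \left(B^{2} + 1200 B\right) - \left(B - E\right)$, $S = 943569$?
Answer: $\frac{5616817}{3} \approx 1.8723 \cdot 10^{6}$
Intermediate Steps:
$E = 236$ ($E = 5 - -231 = 5 + 231 = 236$)
$a{\left(B \right)} = \frac{118}{3} + \frac{B^{2}}{6} + \frac{1199 B}{6}$ ($a{\left(B \right)} = \frac{\left(B^{2} + 1200 B\right) - \left(-236 + B\right)}{6} = \frac{236 + B^{2} + 1199 B}{6} = \frac{118}{3} + \frac{B^{2}}{6} + \frac{1199 B}{6}$)
$\left(a{\left(-846 \right)} + 978437\right) + S = \left(\left(\frac{118}{3} + \frac{\left(-846\right)^{2}}{6} + \frac{1199}{6} \left(-846\right)\right) + 978437\right) + 943569 = \left(\left(\frac{118}{3} + \frac{1}{6} \cdot 715716 - 169059\right) + 978437\right) + 943569 = \left(\left(\frac{118}{3} + 119286 - 169059\right) + 978437\right) + 943569 = \left(- \frac{149201}{3} + 978437\right) + 943569 = \frac{2786110}{3} + 943569 = \frac{5616817}{3}$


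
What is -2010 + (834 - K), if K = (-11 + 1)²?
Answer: -1276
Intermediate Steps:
K = 100 (K = (-10)² = 100)
-2010 + (834 - K) = -2010 + (834 - 1*100) = -2010 + (834 - 100) = -2010 + 734 = -1276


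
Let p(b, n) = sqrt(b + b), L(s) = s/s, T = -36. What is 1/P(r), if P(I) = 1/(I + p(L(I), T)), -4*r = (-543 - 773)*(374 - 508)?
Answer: -44086 + sqrt(2) ≈ -44085.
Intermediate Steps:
L(s) = 1
p(b, n) = sqrt(2)*sqrt(b) (p(b, n) = sqrt(2*b) = sqrt(2)*sqrt(b))
r = -44086 (r = -(-543 - 773)*(374 - 508)/4 = -(-329)*(-134) = -1/4*176344 = -44086)
P(I) = 1/(I + sqrt(2)) (P(I) = 1/(I + sqrt(2)*sqrt(1)) = 1/(I + sqrt(2)*1) = 1/(I + sqrt(2)))
1/P(r) = 1/(1/(-44086 + sqrt(2))) = -44086 + sqrt(2)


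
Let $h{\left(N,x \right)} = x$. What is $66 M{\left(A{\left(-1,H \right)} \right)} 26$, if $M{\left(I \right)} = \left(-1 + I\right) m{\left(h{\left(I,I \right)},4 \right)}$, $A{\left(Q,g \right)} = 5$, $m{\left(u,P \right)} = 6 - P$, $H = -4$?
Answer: $13728$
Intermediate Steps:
$M{\left(I \right)} = -2 + 2 I$ ($M{\left(I \right)} = \left(-1 + I\right) \left(6 - 4\right) = \left(-1 + I\right) 2 = -2 + 2 I$)
$66 M{\left(A{\left(-1,H \right)} \right)} 26 = 66 \left(-2 + 2 \cdot 5\right) 26 = 66 \left(-2 + 10\right) 26 = 66 \cdot 8 \cdot 26 = 528 \cdot 26 = 13728$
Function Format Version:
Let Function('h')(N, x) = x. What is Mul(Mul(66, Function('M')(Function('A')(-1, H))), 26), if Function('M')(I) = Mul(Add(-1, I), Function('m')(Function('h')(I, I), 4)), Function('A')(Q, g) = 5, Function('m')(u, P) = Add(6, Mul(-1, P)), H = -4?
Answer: 13728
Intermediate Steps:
Function('M')(I) = Add(-2, Mul(2, I)) (Function('M')(I) = Mul(Add(-1, I), Add(6, Mul(-1, 4))) = Mul(Add(-1, I), Add(6, -4)) = Mul(Add(-1, I), 2) = Add(-2, Mul(2, I)))
Mul(Mul(66, Function('M')(Function('A')(-1, H))), 26) = Mul(Mul(66, Add(-2, Mul(2, 5))), 26) = Mul(Mul(66, Add(-2, 10)), 26) = Mul(Mul(66, 8), 26) = Mul(528, 26) = 13728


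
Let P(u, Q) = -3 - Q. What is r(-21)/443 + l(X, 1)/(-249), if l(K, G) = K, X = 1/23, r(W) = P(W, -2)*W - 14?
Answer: 39646/2537061 ≈ 0.015627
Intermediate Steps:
r(W) = -14 - W (r(W) = (-3 - 1*(-2))*W - 14 = (-3 + 2)*W - 14 = -W - 14 = -14 - W)
X = 1/23 ≈ 0.043478
r(-21)/443 + l(X, 1)/(-249) = (-14 - 1*(-21))/443 + (1/23)/(-249) = (-14 + 21)*(1/443) + (1/23)*(-1/249) = 7*(1/443) - 1/5727 = 7/443 - 1/5727 = 39646/2537061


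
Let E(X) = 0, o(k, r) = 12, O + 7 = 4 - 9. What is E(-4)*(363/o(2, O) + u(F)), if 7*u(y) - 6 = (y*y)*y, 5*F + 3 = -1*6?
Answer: 0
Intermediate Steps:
O = -12 (O = -7 + (4 - 9) = -7 - 5 = -12)
F = -9/5 (F = -⅗ + (-1*6)/5 = -⅗ + (⅕)*(-6) = -⅗ - 6/5 = -9/5 ≈ -1.8000)
u(y) = 6/7 + y³/7 (u(y) = 6/7 + ((y*y)*y)/7 = 6/7 + (y²*y)/7 = 6/7 + y³/7)
E(-4)*(363/o(2, O) + u(F)) = 0*(363/12 + (6/7 + (-9/5)³/7)) = 0*(363*(1/12) + (6/7 + (⅐)*(-729/125))) = 0*(121/4 + (6/7 - 729/875)) = 0*(121/4 + 3/125) = 0*(15137/500) = 0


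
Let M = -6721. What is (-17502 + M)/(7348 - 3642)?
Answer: -24223/3706 ≈ -6.5362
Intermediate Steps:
(-17502 + M)/(7348 - 3642) = (-17502 - 6721)/(7348 - 3642) = -24223/3706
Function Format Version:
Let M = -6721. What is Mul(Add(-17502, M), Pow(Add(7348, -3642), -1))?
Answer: Rational(-24223, 3706) ≈ -6.5362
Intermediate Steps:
Mul(Add(-17502, M), Pow(Add(7348, -3642), -1)) = Mul(Add(-17502, -6721), Pow(Add(7348, -3642), -1)) = Mul(-24223, Pow(3706, -1)) = Mul(-24223, Rational(1, 3706)) = Rational(-24223, 3706)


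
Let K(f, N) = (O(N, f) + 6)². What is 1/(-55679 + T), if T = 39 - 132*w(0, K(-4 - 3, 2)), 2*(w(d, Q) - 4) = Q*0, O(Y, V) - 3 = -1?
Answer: -1/56168 ≈ -1.7804e-5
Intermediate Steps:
O(Y, V) = 2 (O(Y, V) = 3 - 1 = 2)
K(f, N) = 64 (K(f, N) = (2 + 6)² = 8² = 64)
w(d, Q) = 4 (w(d, Q) = 4 + (Q*0)/2 = 4 + (½)*0 = 4 + 0 = 4)
T = -489 (T = 39 - 132*4 = 39 - 528 = -489)
1/(-55679 + T) = 1/(-55679 - 489) = 1/(-56168) = -1/56168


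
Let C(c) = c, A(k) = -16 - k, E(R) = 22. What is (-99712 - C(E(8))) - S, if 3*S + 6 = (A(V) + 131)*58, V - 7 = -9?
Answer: -101994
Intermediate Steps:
V = -2 (V = 7 - 9 = -2)
S = 2260 (S = -2 + (((-16 - 1*(-2)) + 131)*58)/3 = -2 + (((-16 + 2) + 131)*58)/3 = -2 + ((-14 + 131)*58)/3 = -2 + (117*58)/3 = -2 + (⅓)*6786 = -2 + 2262 = 2260)
(-99712 - C(E(8))) - S = (-99712 - 1*22) - 1*2260 = (-99712 - 22) - 2260 = -99734 - 2260 = -101994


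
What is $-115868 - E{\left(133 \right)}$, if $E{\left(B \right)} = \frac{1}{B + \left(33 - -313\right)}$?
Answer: $- \frac{55500773}{479} \approx -1.1587 \cdot 10^{5}$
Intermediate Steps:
$E{\left(B \right)} = \frac{1}{346 + B}$ ($E{\left(B \right)} = \frac{1}{B + \left(33 + 313\right)} = \frac{1}{B + 346} = \frac{1}{346 + B}$)
$-115868 - E{\left(133 \right)} = -115868 - \frac{1}{346 + 133} = -115868 - \frac{1}{479} = - \frac{55500773}{479}$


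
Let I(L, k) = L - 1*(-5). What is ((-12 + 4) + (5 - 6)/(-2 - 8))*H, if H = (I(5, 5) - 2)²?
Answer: -2528/5 ≈ -505.60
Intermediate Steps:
I(L, k) = 5 + L (I(L, k) = L + 5 = 5 + L)
H = 64 (H = ((5 + 5) - 2)² = (10 - 2)² = 8² = 64)
((-12 + 4) + (5 - 6)/(-2 - 8))*H = ((-12 + 4) + (5 - 6)/(-2 - 8))*64 = (-8 - 1/(-10))*64 = (-8 - 1*(-⅒))*64 = (-8 + ⅒)*64 = -79/10*64 = -2528/5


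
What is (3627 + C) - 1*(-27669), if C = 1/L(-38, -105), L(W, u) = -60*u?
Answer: 197164801/6300 ≈ 31296.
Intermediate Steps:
C = 1/6300 (C = 1/(-60*(-105)) = 1/6300 ≈ 0.00015873)
(3627 + C) - 1*(-27669) = (3627 + 1/6300) - 1*(-27669) = 22850101/6300 + 27669 = 197164801/6300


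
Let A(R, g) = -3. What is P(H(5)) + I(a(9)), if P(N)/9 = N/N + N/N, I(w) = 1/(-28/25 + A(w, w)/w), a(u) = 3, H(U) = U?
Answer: 929/53 ≈ 17.528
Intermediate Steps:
I(w) = 1/(-28/25 - 3/w)
P(N) = 18 (P(N) = 9*(N/N + N/N) = 9*(1 + 1) = 9*2 = 18)
P(H(5)) + I(a(9)) = 18 - 25*3/(75 + 28*3) = 18 - 25*3/(75 + 84) = 18 - 25*3/159 = 18 - 25*3*1/159 = 18 - 25/53 = 929/53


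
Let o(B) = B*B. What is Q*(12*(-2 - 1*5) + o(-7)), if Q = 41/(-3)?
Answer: 1435/3 ≈ 478.33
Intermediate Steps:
o(B) = B²
Q = -41/3 (Q = 41*(-⅓) = -41/3 ≈ -13.667)
Q*(12*(-2 - 1*5) + o(-7)) = -41*(12*(-2 - 1*5) + (-7)²)/3 = -41*(12*(-2 - 5) + 49)/3 = -41*(12*(-7) + 49)/3 = -41*(-84 + 49)/3 = -41/3*(-35) = 1435/3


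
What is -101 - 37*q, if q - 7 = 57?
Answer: -2469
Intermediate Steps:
q = 64 (q = 7 + 57 = 64)
-101 - 37*q = -101 - 37*64 = -101 - 2368 = -2469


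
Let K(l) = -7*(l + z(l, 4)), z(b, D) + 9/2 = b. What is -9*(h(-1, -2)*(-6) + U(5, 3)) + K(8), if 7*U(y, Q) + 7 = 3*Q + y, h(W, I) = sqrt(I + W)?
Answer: -179/2 + 54*I*sqrt(3) ≈ -89.5 + 93.531*I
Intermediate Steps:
z(b, D) = -9/2 + b
U(y, Q) = -1 + y/7 + 3*Q/7 (U(y, Q) = -1 + (3*Q + y)/7 = -1 + (y + 3*Q)/7 = -1 + (y/7 + 3*Q/7) = -1 + y/7 + 3*Q/7)
K(l) = 63/2 - 14*l (K(l) = -7*(l + (-9/2 + l)) = -7*(-9/2 + 2*l) = 63/2 - 14*l)
-9*(h(-1, -2)*(-6) + U(5, 3)) + K(8) = -9*(sqrt(-2 - 1)*(-6) + (-1 + (1/7)*5 + (3/7)*3)) + (63/2 - 14*8) = -9*(sqrt(-3)*(-6) + (-1 + 5/7 + 9/7)) + (63/2 - 112) = -9*((I*sqrt(3))*(-6) + 1) - 161/2 = -9*(-6*I*sqrt(3) + 1) - 161/2 = -9*(1 - 6*I*sqrt(3)) - 161/2 = (-9 + 54*I*sqrt(3)) - 161/2 = -179/2 + 54*I*sqrt(3)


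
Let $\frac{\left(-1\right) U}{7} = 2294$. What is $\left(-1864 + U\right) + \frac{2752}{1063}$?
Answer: $- \frac{19048334}{1063} \approx -17919.0$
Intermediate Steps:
$U = -16058$ ($U = \left(-7\right) 2294 = -16058$)
$\left(-1864 + U\right) + \frac{2752}{1063} = \left(-1864 - 16058\right) + \frac{2752}{1063} = -17922 + 2752 \cdot \frac{1}{1063} = -17922 + \frac{2752}{1063} = - \frac{19048334}{1063}$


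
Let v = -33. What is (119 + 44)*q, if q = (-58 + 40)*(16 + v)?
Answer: 49878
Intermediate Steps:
q = 306 (q = (-58 + 40)*(16 - 33) = -18*(-17) = 306)
(119 + 44)*q = (119 + 44)*306 = 163*306 = 49878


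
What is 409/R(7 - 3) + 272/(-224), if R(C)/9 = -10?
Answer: -1814/315 ≈ -5.7587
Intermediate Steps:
R(C) = -90 (R(C) = 9*(-10) = -90)
409/R(7 - 3) + 272/(-224) = 409/(-90) + 272/(-224) = 409*(-1/90) + 272*(-1/224) = -409/90 - 17/14 = -1814/315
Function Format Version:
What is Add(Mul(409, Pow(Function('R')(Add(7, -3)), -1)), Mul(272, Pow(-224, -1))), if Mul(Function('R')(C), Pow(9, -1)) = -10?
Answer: Rational(-1814, 315) ≈ -5.7587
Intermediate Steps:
Function('R')(C) = -90 (Function('R')(C) = Mul(9, -10) = -90)
Add(Mul(409, Pow(Function('R')(Add(7, -3)), -1)), Mul(272, Pow(-224, -1))) = Add(Mul(409, Pow(-90, -1)), Mul(272, Pow(-224, -1))) = Add(Mul(409, Rational(-1, 90)), Mul(272, Rational(-1, 224))) = Add(Rational(-409, 90), Rational(-17, 14)) = Rational(-1814, 315)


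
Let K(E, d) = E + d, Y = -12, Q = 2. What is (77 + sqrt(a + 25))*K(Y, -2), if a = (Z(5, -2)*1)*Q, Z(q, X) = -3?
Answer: -1078 - 14*sqrt(19) ≈ -1139.0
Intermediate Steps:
a = -6 (a = -3*1*2 = -3*2 = -6)
(77 + sqrt(a + 25))*K(Y, -2) = (77 + sqrt(-6 + 25))*(-12 - 2) = (77 + sqrt(19))*(-14) = -1078 - 14*sqrt(19)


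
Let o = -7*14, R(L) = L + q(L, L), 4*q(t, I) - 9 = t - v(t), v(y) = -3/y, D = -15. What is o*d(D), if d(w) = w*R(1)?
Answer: 12495/2 ≈ 6247.5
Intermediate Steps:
q(t, I) = 9/4 + t/4 + 3/(4*t) (q(t, I) = 9/4 + (t - (-3)/t)/4 = 9/4 + (t + 3/t)/4 = 9/4 + (t/4 + 3/(4*t)) = 9/4 + t/4 + 3/(4*t))
R(L) = L + (3 + L*(9 + L))/(4*L)
d(w) = 17*w/4 (d(w) = w*((¼)*(3 + 1*(9 + 5*1))/1) = w*((¼)*1*(3 + 1*(9 + 5))) = w*((¼)*1*(3 + 1*14)) = w*((¼)*1*(3 + 14)) = w*((¼)*1*17) = w*(17/4) = 17*w/4)
o = -98
o*d(D) = -833*(-15)/2 = -98*(-255/4) = 12495/2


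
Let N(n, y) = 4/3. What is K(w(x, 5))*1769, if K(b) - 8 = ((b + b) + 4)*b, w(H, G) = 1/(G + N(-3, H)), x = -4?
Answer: 5544046/361 ≈ 15357.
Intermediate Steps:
N(n, y) = 4/3 (N(n, y) = 4*(⅓) = 4/3)
w(H, G) = 1/(4/3 + G) (w(H, G) = 1/(G + 4/3) = 1/(4/3 + G))
K(b) = 8 + b*(4 + 2*b) (K(b) = 8 + ((b + b) + 4)*b = 8 + (2*b + 4)*b = 8 + (4 + 2*b)*b = 8 + b*(4 + 2*b))
K(w(x, 5))*1769 = (8 + 2*(3/(4 + 3*5))² + 4*(3/(4 + 3*5)))*1769 = (8 + 2*(3/(4 + 15))² + 4*(3/(4 + 15)))*1769 = (8 + 2*(3/19)² + 4*(3/19))*1769 = (8 + 2*(9/361) + 12/19)*1769 = (8 + 18/361 + 12/19)*1769 = (3134/361)*1769 = 5544046/361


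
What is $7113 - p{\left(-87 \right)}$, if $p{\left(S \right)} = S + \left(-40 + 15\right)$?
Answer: $7225$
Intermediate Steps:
$p{\left(S \right)} = -25 + S$ ($p{\left(S \right)} = S - 25 = -25 + S$)
$7113 - p{\left(-87 \right)} = 7113 - \left(-25 - 87\right) = 7113 - -112 = 7113 + 112 = 7225$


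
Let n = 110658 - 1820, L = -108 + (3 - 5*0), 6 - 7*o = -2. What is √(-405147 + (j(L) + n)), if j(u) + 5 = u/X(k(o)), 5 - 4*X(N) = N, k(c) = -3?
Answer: I*√1185466/2 ≈ 544.4*I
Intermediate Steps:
o = 8/7 (o = 6/7 - ⅐*(-2) = 6/7 + 2/7 = 8/7 ≈ 1.1429)
X(N) = 5/4 - N/4
L = -105 (L = -108 + (3 + 0) = -108 + 3 = -105)
j(u) = -5 + u/2 (j(u) = -5 + u/(5/4 - ¼*(-3)) = -5 + u/(5/4 + ¾) = -5 + u/2)
n = 108838
√(-405147 + (j(L) + n)) = √(-405147 + ((-5 + (½)*(-105)) + 108838)) = √(-405147 + ((-5 - 105/2) + 108838)) = √(-405147 + (-115/2 + 108838)) = √(-405147 + 217561/2) = √(-592733/2) = I*√1185466/2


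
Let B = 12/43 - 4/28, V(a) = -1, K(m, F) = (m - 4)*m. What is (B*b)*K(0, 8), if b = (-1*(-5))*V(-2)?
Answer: 0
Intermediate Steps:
K(m, F) = m*(-4 + m) (K(m, F) = (-4 + m)*m = m*(-4 + m))
B = 41/301 (B = 12*(1/43) - 4*1/28 = 12/43 - ⅐ = 41/301 ≈ 0.13621)
b = -5 (b = -1*(-5)*(-1) = 5*(-1) = -5)
(B*b)*K(0, 8) = ((41/301)*(-5))*(0*(-4 + 0)) = -0*(-4) = -205/301*0 = 0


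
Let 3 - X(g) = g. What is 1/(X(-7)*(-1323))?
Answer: -1/13230 ≈ -7.5586e-5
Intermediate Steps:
X(g) = 3 - g
1/(X(-7)*(-1323)) = 1/((3 - 1*(-7))*(-1323)) = 1/((3 + 7)*(-1323)) = 1/(10*(-1323)) = 1/(-13230) = -1/13230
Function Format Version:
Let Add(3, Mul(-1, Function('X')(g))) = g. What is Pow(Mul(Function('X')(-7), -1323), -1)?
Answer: Rational(-1, 13230) ≈ -7.5586e-5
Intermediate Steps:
Function('X')(g) = Add(3, Mul(-1, g))
Pow(Mul(Function('X')(-7), -1323), -1) = Pow(Mul(Add(3, Mul(-1, -7)), -1323), -1) = Pow(Mul(Add(3, 7), -1323), -1) = Pow(Mul(10, -1323), -1) = Pow(-13230, -1) = Rational(-1, 13230)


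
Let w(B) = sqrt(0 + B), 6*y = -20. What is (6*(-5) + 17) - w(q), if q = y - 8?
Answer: -13 - I*sqrt(102)/3 ≈ -13.0 - 3.3665*I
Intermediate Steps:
y = -10/3 (y = (1/6)*(-20) = -10/3 ≈ -3.3333)
q = -34/3 (q = -10/3 - 8 = -34/3 ≈ -11.333)
w(B) = sqrt(B)
(6*(-5) + 17) - w(q) = (6*(-5) + 17) - sqrt(-34/3) = (-30 + 17) - I*sqrt(102)/3 = -13 - I*sqrt(102)/3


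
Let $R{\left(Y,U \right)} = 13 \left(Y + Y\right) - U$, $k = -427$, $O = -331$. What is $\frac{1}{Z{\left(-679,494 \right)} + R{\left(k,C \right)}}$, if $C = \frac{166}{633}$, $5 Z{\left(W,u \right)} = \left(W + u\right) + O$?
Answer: $- \frac{3165}{35465288} \approx -8.9242 \cdot 10^{-5}$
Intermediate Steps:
$Z{\left(W,u \right)} = - \frac{331}{5} + \frac{W}{5} + \frac{u}{5}$ ($Z{\left(W,u \right)} = \frac{\left(W + u\right) - 331}{5} = \frac{-331 + W + u}{5} = - \frac{331}{5} + \frac{W}{5} + \frac{u}{5}$)
$C = \frac{166}{633}$ ($C = 166 \cdot \frac{1}{633} = \frac{166}{633} \approx 0.26224$)
$R{\left(Y,U \right)} = - U + 26 Y$ ($R{\left(Y,U \right)} = 13 \cdot 2 Y - U = 26 Y - U = - U + 26 Y$)
$\frac{1}{Z{\left(-679,494 \right)} + R{\left(k,C \right)}} = \frac{1}{\left(- \frac{331}{5} + \frac{1}{5} \left(-679\right) + \frac{1}{5} \cdot 494\right) + \left(\left(-1\right) \frac{166}{633} + 26 \left(-427\right)\right)} = \frac{1}{\left(- \frac{331}{5} - \frac{679}{5} + \frac{494}{5}\right) - \frac{7027732}{633}} = \frac{1}{- \frac{516}{5} - \frac{7027732}{633}} = \frac{1}{- \frac{35465288}{3165}} = - \frac{3165}{35465288}$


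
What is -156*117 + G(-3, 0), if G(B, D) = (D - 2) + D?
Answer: -18254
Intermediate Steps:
G(B, D) = -2 + 2*D (G(B, D) = (-2 + D) + D = -2 + 2*D)
-156*117 + G(-3, 0) = -156*117 + (-2 + 2*0) = -18252 + (-2 + 0) = -18252 - 2 = -18254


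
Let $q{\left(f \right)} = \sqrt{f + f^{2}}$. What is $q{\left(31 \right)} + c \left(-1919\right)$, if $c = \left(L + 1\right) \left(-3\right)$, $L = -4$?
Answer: $-17271 + 4 \sqrt{62} \approx -17240.0$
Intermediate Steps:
$c = 9$ ($c = \left(-4 + 1\right) \left(-3\right) = \left(-3\right) \left(-3\right) = 9$)
$q{\left(31 \right)} + c \left(-1919\right) = \sqrt{31 \left(1 + 31\right)} + 9 \left(-1919\right) = \sqrt{31 \cdot 32} - 17271 = \sqrt{992} - 17271 = 4 \sqrt{62} - 17271 = -17271 + 4 \sqrt{62}$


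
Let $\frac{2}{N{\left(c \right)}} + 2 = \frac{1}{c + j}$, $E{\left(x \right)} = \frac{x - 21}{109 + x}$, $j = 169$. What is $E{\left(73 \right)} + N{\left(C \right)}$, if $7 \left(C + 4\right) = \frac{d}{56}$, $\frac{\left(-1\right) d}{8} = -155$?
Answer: $- \frac{82498}{115017} \approx -0.71727$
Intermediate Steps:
$d = 1240$ ($d = \left(-8\right) \left(-155\right) = 1240$)
$C = - \frac{41}{49}$ ($C = -4 + \frac{1240 \cdot \frac{1}{56}}{7} = -4 + \frac{1}{7} \cdot \frac{155}{7} = -4 + \frac{155}{49} = - \frac{41}{49} \approx -0.83673$)
$E{\left(x \right)} = \frac{-21 + x}{109 + x}$
$N{\left(c \right)} = \frac{2}{-2 + \frac{1}{169 + c}}$ ($N{\left(c \right)} = \frac{2}{-2 + \frac{1}{c + 169}} = \frac{2}{-2 + \frac{1}{169 + c}}$)
$E{\left(73 \right)} + N{\left(C \right)} = \frac{-21 + 73}{109 + 73} + \frac{2 \left(-169 - - \frac{41}{49}\right)}{337 + 2 \left(- \frac{41}{49}\right)} = \frac{1}{182} \cdot 52 + \frac{2 \left(-169 + \frac{41}{49}\right)}{337 - \frac{82}{49}} = \frac{1}{182} \cdot 52 + 2 \frac{1}{\frac{16431}{49}} \left(- \frac{8240}{49}\right) = \frac{2}{7} + 2 \cdot \frac{49}{16431} \left(- \frac{8240}{49}\right) = \frac{2}{7} - \frac{16480}{16431} = - \frac{82498}{115017}$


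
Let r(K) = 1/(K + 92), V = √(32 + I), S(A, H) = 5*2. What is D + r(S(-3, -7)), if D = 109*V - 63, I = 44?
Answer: -6425/102 + 218*√19 ≈ 887.25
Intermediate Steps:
S(A, H) = 10
V = 2*√19 (V = √(32 + 44) = √76 = 2*√19 ≈ 8.7178)
r(K) = 1/(92 + K)
D = -63 + 218*√19 (D = 109*(2*√19) - 63 = 218*√19 - 63 = -63 + 218*√19 ≈ 887.24)
D + r(S(-3, -7)) = (-63 + 218*√19) + 1/(92 + 10) = (-63 + 218*√19) + 1/102 = -6425/102 + 218*√19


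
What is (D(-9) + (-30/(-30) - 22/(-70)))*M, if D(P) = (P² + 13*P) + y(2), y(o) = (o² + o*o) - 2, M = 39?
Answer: -39156/35 ≈ -1118.7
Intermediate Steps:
y(o) = -2 + 2*o² (y(o) = (o² + o²) - 2 = 2*o² - 2 = -2 + 2*o²)
D(P) = 6 + P² + 13*P (D(P) = (P² + 13*P) + (-2 + 2*2²) = (P² + 13*P) + (-2 + 2*4) = (P² + 13*P) + (-2 + 8) = (P² + 13*P) + 6 = 6 + P² + 13*P)
(D(-9) + (-30/(-30) - 22/(-70)))*M = ((6 + (-9)² + 13*(-9)) + (-30/(-30) - 22/(-70)))*39 = ((6 + 81 - 117) + (-30*(-1/30) - 22*(-1/70)))*39 = (-30 + (1 + 11/35))*39 = (-30 + 46/35)*39 = -1004/35*39 = -39156/35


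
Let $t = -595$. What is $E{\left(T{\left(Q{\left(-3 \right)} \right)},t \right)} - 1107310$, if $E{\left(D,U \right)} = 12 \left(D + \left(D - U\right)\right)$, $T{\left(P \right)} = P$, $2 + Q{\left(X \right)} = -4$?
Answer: $-1100314$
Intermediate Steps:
$Q{\left(X \right)} = -6$ ($Q{\left(X \right)} = -2 - 4 = -6$)
$E{\left(D,U \right)} = - 12 U + 24 D$ ($E{\left(D,U \right)} = 12 \left(- U + 2 D\right) = - 12 U + 24 D$)
$E{\left(T{\left(Q{\left(-3 \right)} \right)},t \right)} - 1107310 = \left(\left(-12\right) \left(-595\right) + 24 \left(-6\right)\right) - 1107310 = \left(7140 - 144\right) - 1107310 = 6996 - 1107310 = -1100314$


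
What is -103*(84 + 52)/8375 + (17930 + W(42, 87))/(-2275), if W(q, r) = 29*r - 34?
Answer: -1159299/108875 ≈ -10.648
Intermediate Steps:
W(q, r) = -34 + 29*r
-103*(84 + 52)/8375 + (17930 + W(42, 87))/(-2275) = -103*(84 + 52)/8375 + (17930 + (-34 + 29*87))/(-2275) = -103*136*(1/8375) + (17930 + (-34 + 2523))*(-1/2275) = -14008*1/8375 + (17930 + 2489)*(-1/2275) = -14008/8375 + 20419*(-1/2275) = -14008/8375 - 2917/325 = -1159299/108875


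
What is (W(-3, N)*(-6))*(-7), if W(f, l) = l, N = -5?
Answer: -210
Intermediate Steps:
(W(-3, N)*(-6))*(-7) = -5*(-6)*(-7) = 30*(-7) = -210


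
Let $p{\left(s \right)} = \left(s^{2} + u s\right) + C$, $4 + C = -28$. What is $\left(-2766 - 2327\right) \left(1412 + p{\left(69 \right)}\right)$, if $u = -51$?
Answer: $-13353846$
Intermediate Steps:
$C = -32$ ($C = -4 - 28 = -32$)
$p{\left(s \right)} = -32 + s^{2} - 51 s$ ($p{\left(s \right)} = \left(s^{2} - 51 s\right) - 32 = -32 + s^{2} - 51 s$)
$\left(-2766 - 2327\right) \left(1412 + p{\left(69 \right)}\right) = \left(-2766 - 2327\right) \left(1412 - \left(3551 - 4761\right)\right) = - 5093 \left(1412 - -1210\right) = - 5093 \left(1412 + 1210\right) = \left(-5093\right) 2622 = -13353846$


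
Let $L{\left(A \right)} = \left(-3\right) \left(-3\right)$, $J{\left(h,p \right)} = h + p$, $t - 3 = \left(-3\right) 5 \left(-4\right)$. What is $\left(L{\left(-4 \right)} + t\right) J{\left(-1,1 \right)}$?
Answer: $0$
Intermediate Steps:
$t = 63$ ($t = 3 + \left(-3\right) 5 \left(-4\right) = 3 - -60 = 3 + 60 = 63$)
$L{\left(A \right)} = 9$
$\left(L{\left(-4 \right)} + t\right) J{\left(-1,1 \right)} = \left(9 + 63\right) \left(-1 + 1\right) = 72 \cdot 0 = 0$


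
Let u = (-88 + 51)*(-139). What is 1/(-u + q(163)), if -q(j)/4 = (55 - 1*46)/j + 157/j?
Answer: -163/838973 ≈ -0.00019429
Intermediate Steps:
u = 5143 (u = -37*(-139) = 5143)
q(j) = -664/j (q(j) = -4*((55 - 1*46)/j + 157/j) = -4*((55 - 46)/j + 157/j) = -4*(9/j + 157/j) = -664/j)
1/(-u + q(163)) = 1/(-1*5143 - 664/163) = 1/(-5143 - 664*1/163) = 1/(-5143 - 664/163) = 1/(-838973/163) = -163/838973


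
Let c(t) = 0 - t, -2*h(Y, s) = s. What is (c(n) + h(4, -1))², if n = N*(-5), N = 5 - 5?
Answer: ¼ ≈ 0.25000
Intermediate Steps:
N = 0
h(Y, s) = -s/2
n = 0 (n = 0*(-5) = 0)
c(t) = -t
(c(n) + h(4, -1))² = (-1*0 - ½*(-1))² = (0 + ½)² = (½)² = ¼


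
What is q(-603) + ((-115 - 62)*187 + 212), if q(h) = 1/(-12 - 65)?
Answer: -2532300/77 ≈ -32887.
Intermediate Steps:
q(h) = -1/77 (q(h) = 1/(-77) = -1/77)
q(-603) + ((-115 - 62)*187 + 212) = -1/77 + ((-115 - 62)*187 + 212) = -1/77 + (-177*187 + 212) = -1/77 + (-33099 + 212) = -1/77 - 32887 = -2532300/77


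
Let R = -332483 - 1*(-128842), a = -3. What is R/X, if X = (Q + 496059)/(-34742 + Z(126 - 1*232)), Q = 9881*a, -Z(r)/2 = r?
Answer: 1171953955/77736 ≈ 15076.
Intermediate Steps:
Z(r) = -2*r
R = -203641 (R = -332483 + 128842 = -203641)
Q = -29643 (Q = 9881*(-3) = -29643)
X = -77736/5755 (X = (-29643 + 496059)/(-34742 - 2*(126 - 1*232)) = 466416/(-34742 - 2*(126 - 232)) = 466416/(-34742 - 2*(-106)) = 466416/(-34742 + 212) = 466416/(-34530) = 466416*(-1/34530) = -77736/5755 ≈ -13.508)
R/X = -203641/(-77736/5755) = -203641*(-5755/77736) = 1171953955/77736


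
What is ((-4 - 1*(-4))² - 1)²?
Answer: 1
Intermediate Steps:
((-4 - 1*(-4))² - 1)² = ((-4 + 4)² - 1)² = (0² - 1)² = (0 - 1)² = (-1)² = 1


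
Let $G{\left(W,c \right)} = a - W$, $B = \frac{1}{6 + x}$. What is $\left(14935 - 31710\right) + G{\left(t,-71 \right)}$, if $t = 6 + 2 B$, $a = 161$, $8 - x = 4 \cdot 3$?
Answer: $-16621$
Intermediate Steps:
$x = -4$ ($x = 8 - 4 \cdot 3 = 8 - 12 = -4$)
$B = \frac{1}{2}$ ($B = \frac{1}{6 - 4} = \frac{1}{2} \approx 0.5$)
$t = 7$ ($t = 6 + 2 \cdot \frac{1}{2} = 6 + 1 = 7$)
$G{\left(W,c \right)} = 161 - W$
$\left(14935 - 31710\right) + G{\left(t,-71 \right)} = \left(14935 - 31710\right) + \left(161 - 7\right) = -16775 + \left(161 - 7\right) = -16775 + 154 = -16621$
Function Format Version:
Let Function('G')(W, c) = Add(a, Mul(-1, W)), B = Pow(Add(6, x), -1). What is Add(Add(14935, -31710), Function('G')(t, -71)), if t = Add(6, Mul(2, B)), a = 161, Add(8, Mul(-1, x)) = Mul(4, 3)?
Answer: -16621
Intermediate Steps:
x = -4 (x = Add(8, Mul(-1, Mul(4, 3))) = Add(8, Mul(-1, 12)) = Add(8, -12) = -4)
B = Rational(1, 2) (B = Pow(Add(6, -4), -1) = Pow(2, -1) = Rational(1, 2) ≈ 0.50000)
t = 7 (t = Add(6, Mul(2, Rational(1, 2))) = Add(6, 1) = 7)
Function('G')(W, c) = Add(161, Mul(-1, W))
Add(Add(14935, -31710), Function('G')(t, -71)) = Add(Add(14935, -31710), Add(161, Mul(-1, 7))) = Add(-16775, Add(161, -7)) = Add(-16775, 154) = -16621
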